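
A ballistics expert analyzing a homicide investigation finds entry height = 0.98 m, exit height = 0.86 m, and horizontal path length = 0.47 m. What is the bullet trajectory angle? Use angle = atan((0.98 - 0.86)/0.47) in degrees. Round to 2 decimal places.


Bullet trajectory angle:
Height difference = 0.98 - 0.86 = 0.12 m
angle = atan(0.12 / 0.47)
angle = atan(0.255319)
angle = 14.32 degrees

14.32


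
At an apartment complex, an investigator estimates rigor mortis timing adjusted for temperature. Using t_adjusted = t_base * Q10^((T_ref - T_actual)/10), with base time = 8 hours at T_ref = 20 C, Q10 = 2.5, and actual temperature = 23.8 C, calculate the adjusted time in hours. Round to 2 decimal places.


Rigor mortis time adjustment:
Exponent = (T_ref - T_actual) / 10 = (20 - 23.8) / 10 = -0.38
Q10 factor = 2.5^-0.38 = 0.70596
t_adjusted = 8 * 0.70596 = 5.65 hours

5.65


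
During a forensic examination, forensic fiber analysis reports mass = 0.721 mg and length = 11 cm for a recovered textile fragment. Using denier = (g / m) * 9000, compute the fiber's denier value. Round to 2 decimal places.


Denier calculation:
Mass in grams = 0.721 mg / 1000 = 0.000721 g
Length in meters = 11 cm / 100 = 0.11 m
Linear density = mass / length = 0.000721 / 0.11 = 0.00655455 g/m
Denier = (g/m) * 9000 = 0.00655455 * 9000 = 58.99

58.99


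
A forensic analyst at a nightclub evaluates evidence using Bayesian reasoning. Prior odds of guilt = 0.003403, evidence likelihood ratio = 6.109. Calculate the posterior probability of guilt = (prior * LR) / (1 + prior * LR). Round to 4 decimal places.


Bayesian evidence evaluation:
Posterior odds = prior_odds * LR = 0.003403 * 6.109 = 0.02078893
Posterior probability = posterior_odds / (1 + posterior_odds)
= 0.02078893 / (1 + 0.02078893)
= 0.02078893 / 1.02078893
= 0.0204

0.0204


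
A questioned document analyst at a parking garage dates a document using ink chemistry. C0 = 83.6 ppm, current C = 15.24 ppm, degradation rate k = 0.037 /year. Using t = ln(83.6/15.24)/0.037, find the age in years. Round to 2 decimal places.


Document age estimation:
C0/C = 83.6 / 15.24 = 5.485564
ln(C0/C) = 1.70212
t = 1.70212 / 0.037 = 46.00 years

46.00


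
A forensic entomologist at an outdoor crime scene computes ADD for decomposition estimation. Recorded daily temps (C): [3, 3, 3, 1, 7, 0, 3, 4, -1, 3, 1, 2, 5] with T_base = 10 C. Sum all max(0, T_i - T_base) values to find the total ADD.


Computing ADD day by day:
Day 1: max(0, 3 - 10) = 0
Day 2: max(0, 3 - 10) = 0
Day 3: max(0, 3 - 10) = 0
Day 4: max(0, 1 - 10) = 0
Day 5: max(0, 7 - 10) = 0
Day 6: max(0, 0 - 10) = 0
Day 7: max(0, 3 - 10) = 0
Day 8: max(0, 4 - 10) = 0
Day 9: max(0, -1 - 10) = 0
Day 10: max(0, 3 - 10) = 0
Day 11: max(0, 1 - 10) = 0
Day 12: max(0, 2 - 10) = 0
Day 13: max(0, 5 - 10) = 0
Total ADD = 0

0


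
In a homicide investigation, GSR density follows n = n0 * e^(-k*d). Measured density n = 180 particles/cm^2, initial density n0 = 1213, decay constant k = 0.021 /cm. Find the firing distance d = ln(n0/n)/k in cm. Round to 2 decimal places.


GSR distance calculation:
n0/n = 1213 / 180 = 6.738889
ln(n0/n) = 1.907895
d = 1.907895 / 0.021 = 90.85 cm

90.85


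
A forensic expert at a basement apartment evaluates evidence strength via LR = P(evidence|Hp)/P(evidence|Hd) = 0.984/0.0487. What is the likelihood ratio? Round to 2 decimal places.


Likelihood ratio calculation:
LR = P(E|Hp) / P(E|Hd)
LR = 0.984 / 0.0487
LR = 20.21

20.21


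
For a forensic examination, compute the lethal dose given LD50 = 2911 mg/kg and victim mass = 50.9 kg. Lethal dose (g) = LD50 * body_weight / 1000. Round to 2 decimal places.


Lethal dose calculation:
Lethal dose = LD50 * body_weight / 1000
= 2911 * 50.9 / 1000
= 148169.9 / 1000
= 148.17 g

148.17


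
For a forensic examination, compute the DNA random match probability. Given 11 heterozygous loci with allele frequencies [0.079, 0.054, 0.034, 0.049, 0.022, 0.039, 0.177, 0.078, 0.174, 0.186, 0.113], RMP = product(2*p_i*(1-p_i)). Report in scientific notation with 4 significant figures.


Computing RMP for 11 loci:
Locus 1: 2 * 0.079 * 0.921 = 0.145518
Locus 2: 2 * 0.054 * 0.946 = 0.102168
Locus 3: 2 * 0.034 * 0.966 = 0.065688
Locus 4: 2 * 0.049 * 0.951 = 0.093198
Locus 5: 2 * 0.022 * 0.978 = 0.043032
Locus 6: 2 * 0.039 * 0.961 = 0.074958
Locus 7: 2 * 0.177 * 0.823 = 0.291342
Locus 8: 2 * 0.078 * 0.922 = 0.143832
Locus 9: 2 * 0.174 * 0.826 = 0.287448
Locus 10: 2 * 0.186 * 0.814 = 0.302808
Locus 11: 2 * 0.113 * 0.887 = 0.200462
RMP = 2.147e-10

2.147e-10


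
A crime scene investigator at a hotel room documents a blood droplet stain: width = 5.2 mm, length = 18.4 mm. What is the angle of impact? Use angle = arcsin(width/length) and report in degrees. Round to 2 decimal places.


Blood spatter impact angle calculation:
width / length = 5.2 / 18.4 = 0.282609
angle = arcsin(0.282609)
angle = 16.42 degrees

16.42


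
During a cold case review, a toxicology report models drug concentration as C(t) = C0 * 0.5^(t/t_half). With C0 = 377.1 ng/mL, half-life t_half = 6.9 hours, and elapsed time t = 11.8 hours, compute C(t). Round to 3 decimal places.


Drug concentration decay:
Number of half-lives = t / t_half = 11.8 / 6.9 = 1.710145
Decay factor = 0.5^1.710145 = 0.30562935
C(t) = 377.1 * 0.30562935 = 115.253 ng/mL

115.253


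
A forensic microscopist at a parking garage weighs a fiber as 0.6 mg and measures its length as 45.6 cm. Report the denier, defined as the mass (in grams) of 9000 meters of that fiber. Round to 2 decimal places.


Denier calculation:
Mass in grams = 0.6 mg / 1000 = 0.0006 g
Length in meters = 45.6 cm / 100 = 0.456 m
Linear density = mass / length = 0.0006 / 0.456 = 0.00131579 g/m
Denier = (g/m) * 9000 = 0.00131579 * 9000 = 11.84

11.84


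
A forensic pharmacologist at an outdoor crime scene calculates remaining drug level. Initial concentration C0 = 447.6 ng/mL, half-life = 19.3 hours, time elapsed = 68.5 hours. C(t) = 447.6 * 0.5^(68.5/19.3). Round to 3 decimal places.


Drug concentration decay:
Number of half-lives = t / t_half = 68.5 / 19.3 = 3.549223
Decay factor = 0.5^3.549223 = 0.08542351
C(t) = 447.6 * 0.08542351 = 38.236 ng/mL

38.236


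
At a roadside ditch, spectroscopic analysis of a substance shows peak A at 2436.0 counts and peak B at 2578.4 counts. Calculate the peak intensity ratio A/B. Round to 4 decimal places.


Spectral peak ratio:
Peak A = 2436.0 counts
Peak B = 2578.4 counts
Ratio = 2436.0 / 2578.4 = 0.9448

0.9448


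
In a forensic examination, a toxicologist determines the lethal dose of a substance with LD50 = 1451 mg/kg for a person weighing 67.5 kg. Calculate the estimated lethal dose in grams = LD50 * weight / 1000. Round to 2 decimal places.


Lethal dose calculation:
Lethal dose = LD50 * body_weight / 1000
= 1451 * 67.5 / 1000
= 97942.5 / 1000
= 97.94 g

97.94


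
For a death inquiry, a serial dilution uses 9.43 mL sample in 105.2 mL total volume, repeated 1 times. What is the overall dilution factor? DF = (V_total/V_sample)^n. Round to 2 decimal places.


Dilution factor calculation:
Single dilution = V_total / V_sample = 105.2 / 9.43 ≈ 11.155885
Number of dilutions = 1
Total DF = (105.2 / 9.43)^1 (full precision, rounded at the end) = 11.16

11.16


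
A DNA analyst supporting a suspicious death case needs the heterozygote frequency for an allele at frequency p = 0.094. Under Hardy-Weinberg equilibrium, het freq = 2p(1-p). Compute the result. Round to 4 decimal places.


Hardy-Weinberg heterozygote frequency:
q = 1 - p = 1 - 0.094 = 0.906
2pq = 2 * 0.094 * 0.906 = 0.1703

0.1703


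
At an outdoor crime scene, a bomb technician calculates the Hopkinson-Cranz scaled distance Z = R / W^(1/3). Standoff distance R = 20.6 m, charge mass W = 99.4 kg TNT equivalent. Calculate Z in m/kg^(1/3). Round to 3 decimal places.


Scaled distance calculation:
W^(1/3) = 99.4^(1/3) = 4.632287
Z = R / W^(1/3) = 20.6 / 4.632287
Z = 4.447 m/kg^(1/3)

4.447


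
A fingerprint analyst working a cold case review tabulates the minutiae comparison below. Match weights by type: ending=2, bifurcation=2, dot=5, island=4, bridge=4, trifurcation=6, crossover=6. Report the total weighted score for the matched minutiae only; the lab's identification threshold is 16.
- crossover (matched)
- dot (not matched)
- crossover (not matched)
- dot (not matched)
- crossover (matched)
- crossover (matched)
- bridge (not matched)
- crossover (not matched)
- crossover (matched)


Weighted minutiae match score:
  crossover: matched, +6 (running total 6)
  dot: not matched, +0
  crossover: not matched, +0
  dot: not matched, +0
  crossover: matched, +6 (running total 12)
  crossover: matched, +6 (running total 18)
  bridge: not matched, +0
  crossover: not matched, +0
  crossover: matched, +6 (running total 24)
Total score = 24
Threshold = 16; verdict = identification

24


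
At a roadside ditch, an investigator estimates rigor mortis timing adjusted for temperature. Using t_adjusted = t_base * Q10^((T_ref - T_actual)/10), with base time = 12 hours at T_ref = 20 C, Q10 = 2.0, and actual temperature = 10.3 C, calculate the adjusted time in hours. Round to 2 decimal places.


Rigor mortis time adjustment:
Exponent = (T_ref - T_actual) / 10 = (20 - 10.3) / 10 = 0.97
Q10 factor = 2.0^0.97 = 1.95884
t_adjusted = 12 * 1.95884 = 23.51 hours

23.51


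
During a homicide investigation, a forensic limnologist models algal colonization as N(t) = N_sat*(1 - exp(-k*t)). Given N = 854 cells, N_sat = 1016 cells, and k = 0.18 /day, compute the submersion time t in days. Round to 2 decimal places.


PMSI from diatom colonization curve:
N / N_sat = 854 / 1016 = 0.840551
1 - N/N_sat = 0.159449
ln(1 - N/N_sat) = -1.836031
t = -ln(1 - N/N_sat) / k = -(-1.836031) / 0.18 = 10.20 days

10.20


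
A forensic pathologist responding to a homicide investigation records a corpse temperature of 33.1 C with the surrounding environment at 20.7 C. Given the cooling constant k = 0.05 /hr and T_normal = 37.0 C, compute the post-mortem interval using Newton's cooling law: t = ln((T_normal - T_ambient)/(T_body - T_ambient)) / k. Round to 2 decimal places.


Using Newton's law of cooling:
t = ln((T_normal - T_ambient) / (T_body - T_ambient)) / k
T_normal - T_ambient = 16.3
T_body - T_ambient = 12.4
Ratio = 1.314516
ln(ratio) = 0.273469
t = 0.273469 / 0.05 = 5.47 hours

5.47


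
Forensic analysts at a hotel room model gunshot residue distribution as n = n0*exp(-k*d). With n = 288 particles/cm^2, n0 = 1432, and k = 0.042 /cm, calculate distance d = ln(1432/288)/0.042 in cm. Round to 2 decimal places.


GSR distance calculation:
n0/n = 1432 / 288 = 4.972222
ln(n0/n) = 1.603867
d = 1.603867 / 0.042 = 38.19 cm

38.19


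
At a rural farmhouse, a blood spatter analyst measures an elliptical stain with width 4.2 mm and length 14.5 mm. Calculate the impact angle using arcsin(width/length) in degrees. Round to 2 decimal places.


Blood spatter impact angle calculation:
width / length = 4.2 / 14.5 = 0.289655
angle = arcsin(0.289655)
angle = 16.84 degrees

16.84


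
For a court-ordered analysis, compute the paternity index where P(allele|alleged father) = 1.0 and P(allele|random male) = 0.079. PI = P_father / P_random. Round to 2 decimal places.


Paternity Index calculation:
PI = P(allele|father) / P(allele|random)
PI = 1.0 / 0.079
PI = 12.66

12.66


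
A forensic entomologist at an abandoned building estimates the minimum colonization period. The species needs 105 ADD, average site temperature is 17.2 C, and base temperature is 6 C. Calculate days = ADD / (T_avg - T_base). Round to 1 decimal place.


Insect development time:
Effective temperature = avg_temp - T_base = 17.2 - 6 = 11.2 C
Days = ADD / effective_temp = 105 / 11.2 = 9.4 days

9.4


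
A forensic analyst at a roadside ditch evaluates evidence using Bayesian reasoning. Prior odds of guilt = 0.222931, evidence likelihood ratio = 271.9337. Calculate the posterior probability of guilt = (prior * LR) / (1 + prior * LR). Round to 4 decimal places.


Bayesian evidence evaluation:
Posterior odds = prior_odds * LR = 0.222931 * 271.9337 = 60.62245
Posterior probability = posterior_odds / (1 + posterior_odds)
= 60.62245 / (1 + 60.62245)
= 60.62245 / 61.62245
= 0.9838

0.9838


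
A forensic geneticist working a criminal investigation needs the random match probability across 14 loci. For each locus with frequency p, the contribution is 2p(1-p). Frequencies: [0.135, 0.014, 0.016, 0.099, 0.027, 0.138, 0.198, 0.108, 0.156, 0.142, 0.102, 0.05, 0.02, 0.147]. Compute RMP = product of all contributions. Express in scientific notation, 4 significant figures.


Computing RMP for 14 loci:
Locus 1: 2 * 0.135 * 0.865 = 0.23355
Locus 2: 2 * 0.014 * 0.986 = 0.027608
Locus 3: 2 * 0.016 * 0.984 = 0.031488
Locus 4: 2 * 0.099 * 0.901 = 0.178398
Locus 5: 2 * 0.027 * 0.973 = 0.052542
Locus 6: 2 * 0.138 * 0.862 = 0.237912
Locus 7: 2 * 0.198 * 0.802 = 0.317592
Locus 8: 2 * 0.108 * 0.892 = 0.192672
Locus 9: 2 * 0.156 * 0.844 = 0.263328
Locus 10: 2 * 0.142 * 0.858 = 0.243672
Locus 11: 2 * 0.102 * 0.898 = 0.183192
Locus 12: 2 * 0.05 * 0.95 = 0.095
Locus 13: 2 * 0.02 * 0.98 = 0.0392
Locus 14: 2 * 0.147 * 0.853 = 0.250782
RMP = 3.041e-13

3.041e-13


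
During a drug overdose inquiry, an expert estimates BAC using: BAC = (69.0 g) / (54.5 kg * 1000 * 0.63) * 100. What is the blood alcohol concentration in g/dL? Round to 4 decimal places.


Applying the Widmark formula:
BAC = (dose_g / (body_wt * 1000 * r)) * 100
Denominator = 54.5 * 1000 * 0.63 = 34335
BAC = (69.0 / 34335) * 100
BAC = 0.2010 g/dL

0.2010


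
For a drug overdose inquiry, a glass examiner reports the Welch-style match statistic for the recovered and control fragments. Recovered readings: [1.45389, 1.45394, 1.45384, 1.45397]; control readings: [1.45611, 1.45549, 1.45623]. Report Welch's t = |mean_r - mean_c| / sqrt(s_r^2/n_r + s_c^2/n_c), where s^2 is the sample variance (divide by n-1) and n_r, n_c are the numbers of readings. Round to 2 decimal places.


Welch's t-criterion for glass RI comparison:
Recovered mean = sum / n_r = 5.81564 / 4 = 1.45391
Control mean = sum / n_c = 4.36783 / 3 = 1.4559433
Recovered sample variance s_r^2 = 3.26667e-09
Control sample variance s_c^2 = 1.57733e-07
Welch SE (unpooled) = sqrt(s_r^2/n_r + s_c^2/n_c) = sqrt(8.16667e-10 + 5.25778e-08) = sqrt(5.33945e-08) = 0.000231072
|mean_r - mean_c| = 0.00203333
t = 0.00203333 / 0.000231072 = 8.80

8.80


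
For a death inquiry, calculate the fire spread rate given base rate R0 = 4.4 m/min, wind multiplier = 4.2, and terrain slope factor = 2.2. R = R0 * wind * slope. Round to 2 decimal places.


Fire spread rate calculation:
R = R0 * wind_factor * slope_factor
= 4.4 * 4.2 * 2.2
= 18.48 * 2.2
= 40.66 m/min

40.66


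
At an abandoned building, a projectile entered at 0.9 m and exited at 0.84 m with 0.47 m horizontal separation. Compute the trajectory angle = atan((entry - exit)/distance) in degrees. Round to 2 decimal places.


Bullet trajectory angle:
Height difference = 0.9 - 0.84 = 0.06 m
angle = atan(0.06 / 0.47)
angle = atan(0.12766)
angle = 7.28 degrees

7.28


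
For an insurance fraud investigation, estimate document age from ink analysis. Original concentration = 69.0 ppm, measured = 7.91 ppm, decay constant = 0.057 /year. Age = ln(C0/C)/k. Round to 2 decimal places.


Document age estimation:
C0/C = 69.0 / 7.91 = 8.723135
ln(C0/C) = 2.165979
t = 2.165979 / 0.057 = 38.00 years

38.00


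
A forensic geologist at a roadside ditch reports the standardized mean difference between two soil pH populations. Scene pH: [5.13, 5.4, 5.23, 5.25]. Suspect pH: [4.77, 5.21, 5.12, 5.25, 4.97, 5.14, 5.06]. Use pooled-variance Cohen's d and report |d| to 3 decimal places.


Pooled-variance Cohen's d for soil pH comparison:
Scene mean = 21.01 / 4 = 5.2525
Suspect mean = 35.52 / 7 = 5.074286
Scene sample variance s_s^2 = 0.012425
Suspect sample variance s_c^2 = 0.026562
Pooled variance = ((n_s-1)*s_s^2 + (n_c-1)*s_c^2) / (n_s + n_c - 2) = 0.02185
Pooled SD = sqrt(0.02185) = 0.147817
Mean difference = 0.178214
|d| = |0.178214| / 0.147817 = 1.206

1.206


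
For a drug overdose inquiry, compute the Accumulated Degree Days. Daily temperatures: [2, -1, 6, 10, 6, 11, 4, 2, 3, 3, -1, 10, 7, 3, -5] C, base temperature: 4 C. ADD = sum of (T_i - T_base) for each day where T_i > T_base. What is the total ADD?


Computing ADD day by day:
Day 1: max(0, 2 - 4) = 0
Day 2: max(0, -1 - 4) = 0
Day 3: max(0, 6 - 4) = 2
Day 4: max(0, 10 - 4) = 6
Day 5: max(0, 6 - 4) = 2
Day 6: max(0, 11 - 4) = 7
Day 7: max(0, 4 - 4) = 0
Day 8: max(0, 2 - 4) = 0
Day 9: max(0, 3 - 4) = 0
Day 10: max(0, 3 - 4) = 0
Day 11: max(0, -1 - 4) = 0
Day 12: max(0, 10 - 4) = 6
Day 13: max(0, 7 - 4) = 3
Day 14: max(0, 3 - 4) = 0
Day 15: max(0, -5 - 4) = 0
Total ADD = 26

26


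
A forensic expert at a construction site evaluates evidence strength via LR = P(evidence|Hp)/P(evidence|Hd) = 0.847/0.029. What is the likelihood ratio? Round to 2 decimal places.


Likelihood ratio calculation:
LR = P(E|Hp) / P(E|Hd)
LR = 0.847 / 0.029
LR = 29.21

29.21


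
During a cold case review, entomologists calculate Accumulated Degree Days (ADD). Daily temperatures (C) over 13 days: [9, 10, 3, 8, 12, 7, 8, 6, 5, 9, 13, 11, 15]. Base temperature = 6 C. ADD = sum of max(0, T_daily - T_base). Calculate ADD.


Computing ADD day by day:
Day 1: max(0, 9 - 6) = 3
Day 2: max(0, 10 - 6) = 4
Day 3: max(0, 3 - 6) = 0
Day 4: max(0, 8 - 6) = 2
Day 5: max(0, 12 - 6) = 6
Day 6: max(0, 7 - 6) = 1
Day 7: max(0, 8 - 6) = 2
Day 8: max(0, 6 - 6) = 0
Day 9: max(0, 5 - 6) = 0
Day 10: max(0, 9 - 6) = 3
Day 11: max(0, 13 - 6) = 7
Day 12: max(0, 11 - 6) = 5
Day 13: max(0, 15 - 6) = 9
Total ADD = 42

42


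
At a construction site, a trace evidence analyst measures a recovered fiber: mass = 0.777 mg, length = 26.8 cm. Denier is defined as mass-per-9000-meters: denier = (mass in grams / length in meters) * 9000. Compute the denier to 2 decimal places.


Denier calculation:
Mass in grams = 0.777 mg / 1000 = 0.000777 g
Length in meters = 26.8 cm / 100 = 0.268 m
Linear density = mass / length = 0.000777 / 0.268 = 0.00289925 g/m
Denier = (g/m) * 9000 = 0.00289925 * 9000 = 26.09

26.09


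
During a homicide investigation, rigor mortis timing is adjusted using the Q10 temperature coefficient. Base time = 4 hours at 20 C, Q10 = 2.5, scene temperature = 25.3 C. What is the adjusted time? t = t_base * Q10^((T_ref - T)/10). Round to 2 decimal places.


Rigor mortis time adjustment:
Exponent = (T_ref - T_actual) / 10 = (20 - 25.3) / 10 = -0.53
Q10 factor = 2.5^-0.53 = 0.61531
t_adjusted = 4 * 0.61531 = 2.46 hours

2.46


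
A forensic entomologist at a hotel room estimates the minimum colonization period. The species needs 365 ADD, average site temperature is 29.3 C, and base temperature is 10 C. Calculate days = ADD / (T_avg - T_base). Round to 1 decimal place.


Insect development time:
Effective temperature = avg_temp - T_base = 29.3 - 10 = 19.3 C
Days = ADD / effective_temp = 365 / 19.3 = 18.9 days

18.9


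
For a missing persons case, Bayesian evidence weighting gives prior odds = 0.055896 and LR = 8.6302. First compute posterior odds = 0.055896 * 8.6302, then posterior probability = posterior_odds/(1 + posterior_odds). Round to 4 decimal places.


Bayesian evidence evaluation:
Posterior odds = prior_odds * LR = 0.055896 * 8.6302 = 0.4823937
Posterior probability = posterior_odds / (1 + posterior_odds)
= 0.4823937 / (1 + 0.4823937)
= 0.4823937 / 1.4823937
= 0.3254

0.3254


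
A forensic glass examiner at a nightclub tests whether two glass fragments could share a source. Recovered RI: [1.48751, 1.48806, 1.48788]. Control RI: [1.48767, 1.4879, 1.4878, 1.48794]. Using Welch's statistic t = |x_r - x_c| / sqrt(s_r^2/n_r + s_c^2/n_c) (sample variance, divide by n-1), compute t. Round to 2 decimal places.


Welch's t-criterion for glass RI comparison:
Recovered mean = sum / n_r = 4.46345 / 3 = 1.4878167
Control mean = sum / n_c = 5.95131 / 4 = 1.4878275
Recovered sample variance s_r^2 = 7.86333e-08
Control sample variance s_c^2 = 1.44917e-08
Welch SE (unpooled) = sqrt(s_r^2/n_r + s_c^2/n_c) = sqrt(2.62111e-08 + 3.62292e-09) = sqrt(2.9834e-08) = 0.000172725
|mean_r - mean_c| = 1.08333e-05
t = 1.08333e-05 / 0.000172725 = 0.06

0.06


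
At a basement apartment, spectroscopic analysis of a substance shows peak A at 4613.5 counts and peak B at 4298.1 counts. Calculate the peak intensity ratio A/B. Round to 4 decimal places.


Spectral peak ratio:
Peak A = 4613.5 counts
Peak B = 4298.1 counts
Ratio = 4613.5 / 4298.1 = 1.0734

1.0734


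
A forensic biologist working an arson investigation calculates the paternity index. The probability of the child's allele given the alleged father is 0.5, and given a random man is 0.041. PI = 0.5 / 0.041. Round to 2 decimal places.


Paternity Index calculation:
PI = P(allele|father) / P(allele|random)
PI = 0.5 / 0.041
PI = 12.20

12.20


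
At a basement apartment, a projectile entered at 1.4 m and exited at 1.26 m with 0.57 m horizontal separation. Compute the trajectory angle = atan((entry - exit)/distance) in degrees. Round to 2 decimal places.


Bullet trajectory angle:
Height difference = 1.4 - 1.26 = 0.14 m
angle = atan(0.14 / 0.57)
angle = atan(0.245614)
angle = 13.80 degrees

13.80


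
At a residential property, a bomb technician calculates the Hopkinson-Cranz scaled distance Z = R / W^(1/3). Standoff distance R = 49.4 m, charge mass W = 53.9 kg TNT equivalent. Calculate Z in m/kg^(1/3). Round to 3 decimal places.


Scaled distance calculation:
W^(1/3) = 53.9^(1/3) = 3.777429
Z = R / W^(1/3) = 49.4 / 3.777429
Z = 13.078 m/kg^(1/3)

13.078


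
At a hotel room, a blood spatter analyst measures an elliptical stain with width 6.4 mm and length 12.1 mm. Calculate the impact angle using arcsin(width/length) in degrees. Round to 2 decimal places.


Blood spatter impact angle calculation:
width / length = 6.4 / 12.1 = 0.528926
angle = arcsin(0.528926)
angle = 31.93 degrees

31.93


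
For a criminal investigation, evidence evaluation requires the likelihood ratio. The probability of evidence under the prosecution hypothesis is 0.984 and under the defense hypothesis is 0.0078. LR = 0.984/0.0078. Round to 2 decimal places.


Likelihood ratio calculation:
LR = P(E|Hp) / P(E|Hd)
LR = 0.984 / 0.0078
LR = 126.15

126.15


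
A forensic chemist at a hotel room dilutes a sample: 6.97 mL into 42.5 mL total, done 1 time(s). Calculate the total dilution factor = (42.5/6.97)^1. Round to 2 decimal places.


Dilution factor calculation:
Single dilution = V_total / V_sample = 42.5 / 6.97 ≈ 6.097561
Number of dilutions = 1
Total DF = (42.5 / 6.97)^1 (full precision, rounded at the end) = 6.10

6.10


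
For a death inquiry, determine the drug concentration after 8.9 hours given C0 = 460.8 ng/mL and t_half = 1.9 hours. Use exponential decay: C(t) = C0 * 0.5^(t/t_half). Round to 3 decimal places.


Drug concentration decay:
Number of half-lives = t / t_half = 8.9 / 1.9 = 4.684211
Decay factor = 0.5^4.684211 = 0.03889663
C(t) = 460.8 * 0.03889663 = 17.924 ng/mL

17.924


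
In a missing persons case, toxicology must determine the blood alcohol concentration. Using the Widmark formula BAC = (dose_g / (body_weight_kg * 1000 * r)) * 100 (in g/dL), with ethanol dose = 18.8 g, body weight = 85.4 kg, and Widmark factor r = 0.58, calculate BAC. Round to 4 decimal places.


Applying the Widmark formula:
BAC = (dose_g / (body_wt * 1000 * r)) * 100
Denominator = 85.4 * 1000 * 0.58 = 49532
BAC = (18.8 / 49532) * 100
BAC = 0.0380 g/dL

0.0380


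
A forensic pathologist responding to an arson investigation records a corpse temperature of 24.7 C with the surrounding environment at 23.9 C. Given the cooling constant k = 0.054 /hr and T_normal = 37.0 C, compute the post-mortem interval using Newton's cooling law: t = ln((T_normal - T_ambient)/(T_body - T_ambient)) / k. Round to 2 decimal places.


Using Newton's law of cooling:
t = ln((T_normal - T_ambient) / (T_body - T_ambient)) / k
T_normal - T_ambient = 13.1
T_body - T_ambient = 0.8
Ratio = 16.375
ln(ratio) = 2.795756
t = 2.795756 / 0.054 = 51.77 hours

51.77


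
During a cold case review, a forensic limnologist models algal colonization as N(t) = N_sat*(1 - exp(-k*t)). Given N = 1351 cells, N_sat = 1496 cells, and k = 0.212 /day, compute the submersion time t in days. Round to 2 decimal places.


PMSI from diatom colonization curve:
N / N_sat = 1351 / 1496 = 0.903075
1 - N/N_sat = 0.096925
ln(1 - N/N_sat) = -2.333818
t = -ln(1 - N/N_sat) / k = -(-2.333818) / 0.212 = 11.01 days

11.01


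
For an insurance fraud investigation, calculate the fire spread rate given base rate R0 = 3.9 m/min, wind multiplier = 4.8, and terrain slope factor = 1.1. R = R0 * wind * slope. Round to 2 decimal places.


Fire spread rate calculation:
R = R0 * wind_factor * slope_factor
= 3.9 * 4.8 * 1.1
= 18.72 * 1.1
= 20.59 m/min

20.59


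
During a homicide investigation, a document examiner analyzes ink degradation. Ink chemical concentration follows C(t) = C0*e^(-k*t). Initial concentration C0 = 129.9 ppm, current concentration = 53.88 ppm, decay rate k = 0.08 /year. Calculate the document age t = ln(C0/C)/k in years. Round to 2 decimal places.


Document age estimation:
C0/C = 129.9 / 53.88 = 2.410913
ln(C0/C) = 0.880006
t = 0.880006 / 0.08 = 11.00 years

11.00


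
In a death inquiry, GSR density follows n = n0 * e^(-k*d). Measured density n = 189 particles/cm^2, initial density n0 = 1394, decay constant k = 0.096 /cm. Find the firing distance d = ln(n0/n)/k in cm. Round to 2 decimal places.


GSR distance calculation:
n0/n = 1394 / 189 = 7.375661
ln(n0/n) = 1.998186
d = 1.998186 / 0.096 = 20.81 cm

20.81


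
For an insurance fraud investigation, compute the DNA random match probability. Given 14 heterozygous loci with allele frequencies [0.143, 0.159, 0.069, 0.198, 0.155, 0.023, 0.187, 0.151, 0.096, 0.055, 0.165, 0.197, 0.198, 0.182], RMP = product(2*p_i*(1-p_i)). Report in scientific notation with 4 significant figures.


Computing RMP for 14 loci:
Locus 1: 2 * 0.143 * 0.857 = 0.245102
Locus 2: 2 * 0.159 * 0.841 = 0.267438
Locus 3: 2 * 0.069 * 0.931 = 0.128478
Locus 4: 2 * 0.198 * 0.802 = 0.317592
Locus 5: 2 * 0.155 * 0.845 = 0.26195
Locus 6: 2 * 0.023 * 0.977 = 0.044942
Locus 7: 2 * 0.187 * 0.813 = 0.304062
Locus 8: 2 * 0.151 * 0.849 = 0.256398
Locus 9: 2 * 0.096 * 0.904 = 0.173568
Locus 10: 2 * 0.055 * 0.945 = 0.10395
Locus 11: 2 * 0.165 * 0.835 = 0.27555
Locus 12: 2 * 0.197 * 0.803 = 0.316382
Locus 13: 2 * 0.198 * 0.802 = 0.317592
Locus 14: 2 * 0.182 * 0.818 = 0.297752
RMP = 3.651e-10

3.651e-10


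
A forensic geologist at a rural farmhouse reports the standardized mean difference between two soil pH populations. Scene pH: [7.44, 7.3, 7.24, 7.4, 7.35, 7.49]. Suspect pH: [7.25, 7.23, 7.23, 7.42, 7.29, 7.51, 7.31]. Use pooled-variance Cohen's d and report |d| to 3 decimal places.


Pooled-variance Cohen's d for soil pH comparison:
Scene mean = 44.22 / 6 = 7.37
Suspect mean = 51.24 / 7 = 7.32
Scene sample variance s_s^2 = 0.00848
Suspect sample variance s_c^2 = 0.011367
Pooled variance = ((n_s-1)*s_s^2 + (n_c-1)*s_c^2) / (n_s + n_c - 2) = 0.010055
Pooled SD = sqrt(0.010055) = 0.100275
Mean difference = 0.05
|d| = |0.05| / 0.100275 = 0.499

0.499


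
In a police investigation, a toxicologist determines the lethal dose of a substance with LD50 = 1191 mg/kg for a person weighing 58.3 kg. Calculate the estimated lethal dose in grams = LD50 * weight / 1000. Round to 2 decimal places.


Lethal dose calculation:
Lethal dose = LD50 * body_weight / 1000
= 1191 * 58.3 / 1000
= 69435.3 / 1000
= 69.44 g

69.44


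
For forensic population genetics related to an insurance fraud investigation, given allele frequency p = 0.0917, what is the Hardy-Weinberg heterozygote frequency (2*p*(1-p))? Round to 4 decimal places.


Hardy-Weinberg heterozygote frequency:
q = 1 - p = 1 - 0.0917 = 0.9083
2pq = 2 * 0.0917 * 0.9083 = 0.1666

0.1666


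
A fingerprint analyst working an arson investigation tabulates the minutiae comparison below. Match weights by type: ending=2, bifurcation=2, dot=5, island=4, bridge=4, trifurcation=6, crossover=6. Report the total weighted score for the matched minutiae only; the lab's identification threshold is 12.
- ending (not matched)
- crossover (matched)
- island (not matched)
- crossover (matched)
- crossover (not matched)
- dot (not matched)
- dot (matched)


Weighted minutiae match score:
  ending: not matched, +0
  crossover: matched, +6 (running total 6)
  island: not matched, +0
  crossover: matched, +6 (running total 12)
  crossover: not matched, +0
  dot: not matched, +0
  dot: matched, +5 (running total 17)
Total score = 17
Threshold = 12; verdict = identification

17


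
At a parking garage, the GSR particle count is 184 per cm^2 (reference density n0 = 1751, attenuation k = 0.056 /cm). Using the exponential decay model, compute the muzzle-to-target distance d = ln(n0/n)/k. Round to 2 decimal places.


GSR distance calculation:
n0/n = 1751 / 184 = 9.516304
ln(n0/n) = 2.253007
d = 2.253007 / 0.056 = 40.23 cm

40.23


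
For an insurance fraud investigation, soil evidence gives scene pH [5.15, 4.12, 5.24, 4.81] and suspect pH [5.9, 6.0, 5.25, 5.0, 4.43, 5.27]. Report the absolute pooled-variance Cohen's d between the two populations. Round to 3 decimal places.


Pooled-variance Cohen's d for soil pH comparison:
Scene mean = 19.32 / 4 = 4.83
Suspect mean = 31.85 / 6 = 5.308333
Scene sample variance s_s^2 = 0.258333
Suspect sample variance s_c^2 = 0.339977
Pooled variance = ((n_s-1)*s_s^2 + (n_c-1)*s_c^2) / (n_s + n_c - 2) = 0.30936
Pooled SD = sqrt(0.30936) = 0.556201
Mean difference = -0.478333
|d| = |-0.478333| / 0.556201 = 0.860

0.860


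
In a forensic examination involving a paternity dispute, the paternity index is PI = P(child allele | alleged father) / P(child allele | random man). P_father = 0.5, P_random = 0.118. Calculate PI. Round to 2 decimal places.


Paternity Index calculation:
PI = P(allele|father) / P(allele|random)
PI = 0.5 / 0.118
PI = 4.24

4.24


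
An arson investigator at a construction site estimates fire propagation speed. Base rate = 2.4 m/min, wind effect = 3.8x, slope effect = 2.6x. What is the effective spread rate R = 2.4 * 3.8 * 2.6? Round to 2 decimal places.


Fire spread rate calculation:
R = R0 * wind_factor * slope_factor
= 2.4 * 3.8 * 2.6
= 9.12 * 2.6
= 23.71 m/min

23.71


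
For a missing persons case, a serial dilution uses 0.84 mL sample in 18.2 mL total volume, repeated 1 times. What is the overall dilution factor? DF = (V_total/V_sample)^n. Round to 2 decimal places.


Dilution factor calculation:
Single dilution = V_total / V_sample = 18.2 / 0.84 ≈ 21.666667
Number of dilutions = 1
Total DF = (18.2 / 0.84)^1 (full precision, rounded at the end) = 21.67

21.67


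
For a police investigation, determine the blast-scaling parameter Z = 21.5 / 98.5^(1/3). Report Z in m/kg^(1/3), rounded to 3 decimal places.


Scaled distance calculation:
W^(1/3) = 98.5^(1/3) = 4.618264
Z = R / W^(1/3) = 21.5 / 4.618264
Z = 4.655 m/kg^(1/3)

4.655


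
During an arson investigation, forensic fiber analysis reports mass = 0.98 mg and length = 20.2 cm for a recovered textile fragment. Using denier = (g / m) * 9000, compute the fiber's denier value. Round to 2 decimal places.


Denier calculation:
Mass in grams = 0.98 mg / 1000 = 0.00098 g
Length in meters = 20.2 cm / 100 = 0.202 m
Linear density = mass / length = 0.00098 / 0.202 = 0.00485149 g/m
Denier = (g/m) * 9000 = 0.00485149 * 9000 = 43.66

43.66


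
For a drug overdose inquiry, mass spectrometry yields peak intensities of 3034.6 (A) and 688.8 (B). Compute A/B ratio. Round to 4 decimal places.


Spectral peak ratio:
Peak A = 3034.6 counts
Peak B = 688.8 counts
Ratio = 3034.6 / 688.8 = 4.4056

4.4056


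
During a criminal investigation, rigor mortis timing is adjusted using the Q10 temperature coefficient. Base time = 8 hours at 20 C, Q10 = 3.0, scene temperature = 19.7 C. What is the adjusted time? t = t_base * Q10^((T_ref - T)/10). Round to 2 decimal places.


Rigor mortis time adjustment:
Exponent = (T_ref - T_actual) / 10 = (20 - 19.7) / 10 = 0.03
Q10 factor = 3.0^0.03 = 1.03351
t_adjusted = 8 * 1.03351 = 8.27 hours

8.27


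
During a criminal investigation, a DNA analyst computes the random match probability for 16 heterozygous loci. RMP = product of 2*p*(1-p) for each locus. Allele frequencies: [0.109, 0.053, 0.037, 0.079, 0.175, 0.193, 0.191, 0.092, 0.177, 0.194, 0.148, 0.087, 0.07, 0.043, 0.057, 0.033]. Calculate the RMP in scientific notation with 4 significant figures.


Computing RMP for 16 loci:
Locus 1: 2 * 0.109 * 0.891 = 0.194238
Locus 2: 2 * 0.053 * 0.947 = 0.100382
Locus 3: 2 * 0.037 * 0.963 = 0.071262
Locus 4: 2 * 0.079 * 0.921 = 0.145518
Locus 5: 2 * 0.175 * 0.825 = 0.28875
Locus 6: 2 * 0.193 * 0.807 = 0.311502
Locus 7: 2 * 0.191 * 0.809 = 0.309038
Locus 8: 2 * 0.092 * 0.908 = 0.167072
Locus 9: 2 * 0.177 * 0.823 = 0.291342
Locus 10: 2 * 0.194 * 0.806 = 0.312728
Locus 11: 2 * 0.148 * 0.852 = 0.252192
Locus 12: 2 * 0.087 * 0.913 = 0.158862
Locus 13: 2 * 0.07 * 0.93 = 0.1302
Locus 14: 2 * 0.043 * 0.957 = 0.082302
Locus 15: 2 * 0.057 * 0.943 = 0.107502
Locus 16: 2 * 0.033 * 0.967 = 0.063822
RMP = 2.520e-13

2.520e-13


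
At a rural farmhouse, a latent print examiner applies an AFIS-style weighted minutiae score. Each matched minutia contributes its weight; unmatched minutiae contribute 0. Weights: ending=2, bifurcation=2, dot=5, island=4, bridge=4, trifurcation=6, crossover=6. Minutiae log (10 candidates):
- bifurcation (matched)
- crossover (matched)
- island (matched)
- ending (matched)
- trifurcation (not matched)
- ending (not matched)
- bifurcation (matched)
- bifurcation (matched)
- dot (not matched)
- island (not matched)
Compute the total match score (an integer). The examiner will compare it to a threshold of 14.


Weighted minutiae match score:
  bifurcation: matched, +2 (running total 2)
  crossover: matched, +6 (running total 8)
  island: matched, +4 (running total 12)
  ending: matched, +2 (running total 14)
  trifurcation: not matched, +0
  ending: not matched, +0
  bifurcation: matched, +2 (running total 16)
  bifurcation: matched, +2 (running total 18)
  dot: not matched, +0
  island: not matched, +0
Total score = 18
Threshold = 14; verdict = identification

18


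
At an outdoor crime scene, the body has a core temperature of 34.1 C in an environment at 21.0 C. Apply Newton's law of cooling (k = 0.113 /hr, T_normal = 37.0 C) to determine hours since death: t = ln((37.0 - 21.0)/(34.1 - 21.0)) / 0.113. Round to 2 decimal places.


Using Newton's law of cooling:
t = ln((T_normal - T_ambient) / (T_body - T_ambient)) / k
T_normal - T_ambient = 16.0
T_body - T_ambient = 13.1
Ratio = 1.221374
ln(ratio) = 0.199976
t = 0.199976 / 0.113 = 1.77 hours

1.77


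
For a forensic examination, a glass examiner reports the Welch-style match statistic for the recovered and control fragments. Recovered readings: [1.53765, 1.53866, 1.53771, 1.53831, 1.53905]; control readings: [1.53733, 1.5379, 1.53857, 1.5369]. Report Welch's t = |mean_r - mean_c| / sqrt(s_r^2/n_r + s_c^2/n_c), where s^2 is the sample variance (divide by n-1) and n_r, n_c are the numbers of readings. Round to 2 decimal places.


Welch's t-criterion for glass RI comparison:
Recovered mean = sum / n_r = 7.69138 / 5 = 1.538276
Control mean = sum / n_c = 6.1507 / 4 = 1.537675
Recovered sample variance s_r^2 = 3.6498e-07
Control sample variance s_c^2 = 5.23767e-07
Welch SE (unpooled) = sqrt(s_r^2/n_r + s_c^2/n_c) = sqrt(7.2996e-08 + 1.30942e-07) = sqrt(2.03938e-07) = 0.000451595
|mean_r - mean_c| = 0.000601
t = 0.000601 / 0.000451595 = 1.33

1.33


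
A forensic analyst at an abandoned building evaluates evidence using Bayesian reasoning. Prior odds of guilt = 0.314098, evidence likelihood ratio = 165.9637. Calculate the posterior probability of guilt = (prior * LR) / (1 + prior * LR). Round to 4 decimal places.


Bayesian evidence evaluation:
Posterior odds = prior_odds * LR = 0.314098 * 165.9637 = 52.12887
Posterior probability = posterior_odds / (1 + posterior_odds)
= 52.12887 / (1 + 52.12887)
= 52.12887 / 53.12887
= 0.9812

0.9812


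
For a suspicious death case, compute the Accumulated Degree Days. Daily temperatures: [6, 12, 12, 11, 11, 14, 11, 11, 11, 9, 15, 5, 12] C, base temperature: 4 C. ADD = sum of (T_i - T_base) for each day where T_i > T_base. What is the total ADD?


Computing ADD day by day:
Day 1: max(0, 6 - 4) = 2
Day 2: max(0, 12 - 4) = 8
Day 3: max(0, 12 - 4) = 8
Day 4: max(0, 11 - 4) = 7
Day 5: max(0, 11 - 4) = 7
Day 6: max(0, 14 - 4) = 10
Day 7: max(0, 11 - 4) = 7
Day 8: max(0, 11 - 4) = 7
Day 9: max(0, 11 - 4) = 7
Day 10: max(0, 9 - 4) = 5
Day 11: max(0, 15 - 4) = 11
Day 12: max(0, 5 - 4) = 1
Day 13: max(0, 12 - 4) = 8
Total ADD = 88

88


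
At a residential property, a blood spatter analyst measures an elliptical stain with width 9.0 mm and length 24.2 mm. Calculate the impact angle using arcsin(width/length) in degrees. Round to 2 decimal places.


Blood spatter impact angle calculation:
width / length = 9.0 / 24.2 = 0.371901
angle = arcsin(0.371901)
angle = 21.83 degrees

21.83


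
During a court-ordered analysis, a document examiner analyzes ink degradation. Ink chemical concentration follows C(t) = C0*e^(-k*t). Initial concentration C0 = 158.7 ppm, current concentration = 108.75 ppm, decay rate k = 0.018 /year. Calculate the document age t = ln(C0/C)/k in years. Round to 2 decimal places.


Document age estimation:
C0/C = 158.7 / 108.75 = 1.45931
ln(C0/C) = 0.377964
t = 0.377964 / 0.018 = 21.00 years

21.00


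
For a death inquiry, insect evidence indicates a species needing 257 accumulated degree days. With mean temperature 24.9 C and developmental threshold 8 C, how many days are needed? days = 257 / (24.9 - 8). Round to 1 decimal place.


Insect development time:
Effective temperature = avg_temp - T_base = 24.9 - 8 = 16.9 C
Days = ADD / effective_temp = 257 / 16.9 = 15.2 days

15.2


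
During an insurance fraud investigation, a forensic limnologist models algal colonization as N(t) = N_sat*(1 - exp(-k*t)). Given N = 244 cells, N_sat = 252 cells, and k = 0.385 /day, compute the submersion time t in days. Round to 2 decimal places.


PMSI from diatom colonization curve:
N / N_sat = 244 / 252 = 0.968254
1 - N/N_sat = 0.031746
ln(1 - N/N_sat) = -3.449989
t = -ln(1 - N/N_sat) / k = -(-3.449989) / 0.385 = 8.96 days

8.96


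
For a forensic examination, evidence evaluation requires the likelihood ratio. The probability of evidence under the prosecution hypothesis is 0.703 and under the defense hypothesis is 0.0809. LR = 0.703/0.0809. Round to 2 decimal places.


Likelihood ratio calculation:
LR = P(E|Hp) / P(E|Hd)
LR = 0.703 / 0.0809
LR = 8.69

8.69


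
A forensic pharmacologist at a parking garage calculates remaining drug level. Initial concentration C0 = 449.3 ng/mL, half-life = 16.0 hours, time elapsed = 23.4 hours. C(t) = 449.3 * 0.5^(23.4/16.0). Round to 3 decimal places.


Drug concentration decay:
Number of half-lives = t / t_half = 23.4 / 16.0 = 1.4625
Decay factor = 0.5^1.4625 = 0.36286379
C(t) = 449.3 * 0.36286379 = 163.035 ng/mL

163.035


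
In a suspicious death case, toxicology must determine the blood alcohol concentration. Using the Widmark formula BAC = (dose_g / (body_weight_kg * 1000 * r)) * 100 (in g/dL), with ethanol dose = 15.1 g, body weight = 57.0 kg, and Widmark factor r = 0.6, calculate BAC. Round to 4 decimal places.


Applying the Widmark formula:
BAC = (dose_g / (body_wt * 1000 * r)) * 100
Denominator = 57.0 * 1000 * 0.6 = 34200
BAC = (15.1 / 34200) * 100
BAC = 0.0442 g/dL

0.0442


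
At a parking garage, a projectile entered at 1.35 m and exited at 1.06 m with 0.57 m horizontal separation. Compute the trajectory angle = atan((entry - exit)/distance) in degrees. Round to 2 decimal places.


Bullet trajectory angle:
Height difference = 1.35 - 1.06 = 0.29 m
angle = atan(0.29 / 0.57)
angle = atan(0.508772)
angle = 26.97 degrees

26.97
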